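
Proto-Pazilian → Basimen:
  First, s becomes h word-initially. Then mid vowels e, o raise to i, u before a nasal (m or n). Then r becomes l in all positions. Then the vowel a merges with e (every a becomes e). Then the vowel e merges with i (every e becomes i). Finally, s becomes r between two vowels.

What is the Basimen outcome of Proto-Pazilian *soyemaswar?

Basimen: *soyemaswar > hoyemaswar > hoyimaswar > hoyimaswal > hoyimeswel > hoyimiswil  (by debuccalisation, pre-nasal raising, unconditioned shift, vowel merger, vowel merger)

hoyimiswil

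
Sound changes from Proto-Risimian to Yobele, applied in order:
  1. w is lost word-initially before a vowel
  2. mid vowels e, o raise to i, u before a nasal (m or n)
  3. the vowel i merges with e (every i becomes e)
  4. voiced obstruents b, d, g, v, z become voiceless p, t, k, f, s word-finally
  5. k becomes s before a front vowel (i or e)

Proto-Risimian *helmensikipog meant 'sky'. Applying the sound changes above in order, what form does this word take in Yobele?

helmensesepok

Yobele: start from *helmensikipog.
  rule 1: no change — helmensikipog
  rule 2 (pre-nasal raising): helmensikipog → helminsikipog
  rule 3 (vowel merger): helminsikipog → helmensekepog
  rule 4 (final devoicing): helmensekepog → helmensekepok
  rule 5 (palatalisation): helmensekepok → helmensesepok
  ⇒ Yobele helmensesepok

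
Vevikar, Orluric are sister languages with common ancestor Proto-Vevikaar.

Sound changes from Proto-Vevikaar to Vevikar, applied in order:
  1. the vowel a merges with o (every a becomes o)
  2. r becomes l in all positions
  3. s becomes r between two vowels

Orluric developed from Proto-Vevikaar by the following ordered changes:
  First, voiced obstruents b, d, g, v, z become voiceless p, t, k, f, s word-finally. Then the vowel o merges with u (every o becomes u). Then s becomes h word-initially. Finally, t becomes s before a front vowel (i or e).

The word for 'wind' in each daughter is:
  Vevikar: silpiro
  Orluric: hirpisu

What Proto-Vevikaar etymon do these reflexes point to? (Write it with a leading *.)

*sirpiso

Position 7: Vevikar has o, Orluric has u. Taking the neighbouring segments as reconstructed: Vevikar o could go back to *a or *o; Orluric u could go back to *o or *u — the one source consistent with every daughter is *o.
Position 6: Vevikar has r, Orluric has s. In Vevikar, r can only continue *s, so the proto-segment is *s.
This points to *sirpiso. Verify forward in each daughter:
Vevikar: start from *sirpiso.
  rule 1: no change — sirpiso
  rule 2 (unconditioned shift): sirpiso → silpiso
  rule 3 (rhotacism): silpiso → silpiro
  ⇒ Vevikar silpiro
Orluric: *sirpiso > sirpisu > hirpisu  (by vowel merger, debuccalisation)
Only *sirpiso yields all of Vevikar silpiro, Orluric hirpisu.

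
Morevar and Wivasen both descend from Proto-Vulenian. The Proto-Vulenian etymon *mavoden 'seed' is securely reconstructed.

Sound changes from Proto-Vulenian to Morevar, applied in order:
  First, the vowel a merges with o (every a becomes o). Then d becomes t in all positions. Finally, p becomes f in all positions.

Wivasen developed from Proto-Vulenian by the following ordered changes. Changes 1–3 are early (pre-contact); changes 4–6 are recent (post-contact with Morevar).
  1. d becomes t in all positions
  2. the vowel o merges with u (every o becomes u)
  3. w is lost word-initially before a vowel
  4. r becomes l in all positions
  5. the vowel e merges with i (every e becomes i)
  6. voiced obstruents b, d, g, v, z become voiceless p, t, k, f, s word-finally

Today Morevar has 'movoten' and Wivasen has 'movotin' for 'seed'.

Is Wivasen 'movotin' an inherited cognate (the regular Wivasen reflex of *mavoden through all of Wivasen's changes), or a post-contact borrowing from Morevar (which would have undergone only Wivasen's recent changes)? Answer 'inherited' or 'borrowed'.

If inherited, *mavoden would pass through all of Wivasen's changes:
Wivasen: start from *mavoden.
  rule 1 (unconditioned shift): mavoden → mavoten
  rule 2 (vowel merger): mavoten → mavuten
  rule 3: no change — mavuten
  rule 4: no change — mavuten
  rule 5 (vowel merger): mavuten → mavutin
  rule 6: no change — mavutin
  ⇒ Wivasen mavutin
If borrowed from Morevar 'movoten' after the early changes, it would undergo only the recent ones:
  rule 4 (unconditioned shift): no change (movoten)
  rule 5 (vowel merger): movoten → movotin
  rule 6 (final devoicing): no change (movotin)
  ⇒ as a loan: movotin
Wivasen 'movotin' matches the loan outcome 'movotin', not the inherited 'mavutin' — it skipped the early Wivasen changes, so it was borrowed from Morevar.

borrowed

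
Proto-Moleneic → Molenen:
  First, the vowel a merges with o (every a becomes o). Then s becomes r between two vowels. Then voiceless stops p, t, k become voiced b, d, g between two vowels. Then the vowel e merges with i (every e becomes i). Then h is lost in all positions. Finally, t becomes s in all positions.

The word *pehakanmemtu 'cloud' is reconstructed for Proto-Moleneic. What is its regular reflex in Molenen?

piogonmimsu

Molenen: *pehakanmemtu
  pehakanmemtu → pehokonmemtu   [vowel merger]
  pehokonmemtu (rule 2 does not apply)
  pehokonmemtu → pehogonmemtu   [intervocalic voicing]
  pehogonmemtu → pihogonmimtu   [vowel merger]
  pihogonmimtu → piogonmimtu   [h-loss]
  piogonmimtu → piogonmimsu   [unconditioned shift]
  giving Molenen piogonmimsu.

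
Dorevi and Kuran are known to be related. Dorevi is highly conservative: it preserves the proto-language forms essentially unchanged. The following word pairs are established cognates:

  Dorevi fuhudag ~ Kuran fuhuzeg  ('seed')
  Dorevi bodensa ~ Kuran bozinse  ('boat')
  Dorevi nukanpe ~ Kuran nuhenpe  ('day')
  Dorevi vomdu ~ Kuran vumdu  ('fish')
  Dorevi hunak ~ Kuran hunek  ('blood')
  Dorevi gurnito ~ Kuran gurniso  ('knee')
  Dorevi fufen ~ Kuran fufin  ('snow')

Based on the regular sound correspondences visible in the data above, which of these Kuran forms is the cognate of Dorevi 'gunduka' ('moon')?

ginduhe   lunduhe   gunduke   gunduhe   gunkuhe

gunduhe

nukanpe ~ nuhenpe — Dorevi k corresponds to Kuran h between vowels (before a back vowel).
bodensa ~ bozinse — Dorevi a corresponds to Kuran e word-finally.
Applying these to Dorevi 'gunduka':
  gunduka → gunduha   (k→h between vowels (before a back vowel))
  gunduha → gunduhe   (a→e word-finally)
So the Kuran cognate is 'gunduhe'.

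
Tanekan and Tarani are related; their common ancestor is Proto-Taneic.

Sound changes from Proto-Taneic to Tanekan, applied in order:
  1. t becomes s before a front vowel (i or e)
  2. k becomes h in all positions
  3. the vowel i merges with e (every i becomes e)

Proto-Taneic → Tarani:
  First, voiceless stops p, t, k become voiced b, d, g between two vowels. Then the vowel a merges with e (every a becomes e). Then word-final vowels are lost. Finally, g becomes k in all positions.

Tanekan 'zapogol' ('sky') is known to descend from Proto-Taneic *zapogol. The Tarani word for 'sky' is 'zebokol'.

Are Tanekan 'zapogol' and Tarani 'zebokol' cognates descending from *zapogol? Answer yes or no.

Derive the expected Tarani reflex of *zapogol:
Tarani: start from *zapogol.
  rule 1 (intervocalic voicing): zapogol → zabogol
  rule 2 (vowel merger): zabogol → zebogol
  rule 3: no change — zebogol
  rule 4 (unconditioned shift): zebogol → zebokol
  ⇒ Tarani zebokol
Tarani 'zebokol' matches the regular reflex exactly, so the pair is cognate.

yes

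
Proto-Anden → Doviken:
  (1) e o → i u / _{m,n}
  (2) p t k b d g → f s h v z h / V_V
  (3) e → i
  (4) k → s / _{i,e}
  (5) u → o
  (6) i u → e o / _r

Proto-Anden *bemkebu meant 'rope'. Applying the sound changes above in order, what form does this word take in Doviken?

Doviken: *bemkebu > bimkebu > bimkevu > bimkivu > bimsivu > bimsivo  (by pre-nasal raising, intervocalic lenition, vowel merger, palatalisation, vowel merger)

bimsivo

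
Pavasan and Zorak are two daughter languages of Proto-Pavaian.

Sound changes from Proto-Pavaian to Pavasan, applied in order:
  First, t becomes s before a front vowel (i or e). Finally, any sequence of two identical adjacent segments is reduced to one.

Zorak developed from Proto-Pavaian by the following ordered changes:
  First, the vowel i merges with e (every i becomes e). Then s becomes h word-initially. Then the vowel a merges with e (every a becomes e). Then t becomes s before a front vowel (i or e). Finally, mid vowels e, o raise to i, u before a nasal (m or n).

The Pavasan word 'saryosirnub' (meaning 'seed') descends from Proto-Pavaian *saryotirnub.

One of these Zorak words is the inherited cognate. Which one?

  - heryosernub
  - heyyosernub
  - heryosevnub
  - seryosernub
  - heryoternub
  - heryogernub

heryosernub

Zorak: *saryotirnub > saryoternub > haryoternub > heryoternub > heryosernub  (by vowel merger, debuccalisation, vowel merger, palatalisation)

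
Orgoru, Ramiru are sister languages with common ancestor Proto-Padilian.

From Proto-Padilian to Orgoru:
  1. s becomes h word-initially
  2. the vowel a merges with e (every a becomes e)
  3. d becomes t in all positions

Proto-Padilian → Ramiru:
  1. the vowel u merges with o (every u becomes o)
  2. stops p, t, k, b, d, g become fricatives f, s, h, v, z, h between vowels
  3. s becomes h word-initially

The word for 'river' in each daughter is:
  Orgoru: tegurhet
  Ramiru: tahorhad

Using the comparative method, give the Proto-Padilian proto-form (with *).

Position 3: Orgoru has g, Ramiru has h. Orgoru preserves g here (none of its changes turn any other segment into g), so the proto-segment is *g.
Position 8: Orgoru has t, Ramiru has d. Ramiru preserves d here (none of its changes turn any other segment into d), so the proto-segment is *d.
This points to *tagurhad. Verify forward in each daughter:
Orgoru: *tagurhad
  tagurhad (rule 1 does not apply)
  tagurhad → tegurhed   [vowel merger]
  tegurhed → tegurhet   [unconditioned shift]
  giving Orgoru tegurhet.
Ramiru: *tagurhad
  tagurhad → tagorhad   [vowel merger]
  tagorhad → tahorhad   [intervocalic lenition]
  tahorhad (rule 3 does not apply)
  giving Ramiru tahorhad.
Only *tagurhad yields all of Orgoru tegurhet, Ramiru tahorhad.

*tagurhad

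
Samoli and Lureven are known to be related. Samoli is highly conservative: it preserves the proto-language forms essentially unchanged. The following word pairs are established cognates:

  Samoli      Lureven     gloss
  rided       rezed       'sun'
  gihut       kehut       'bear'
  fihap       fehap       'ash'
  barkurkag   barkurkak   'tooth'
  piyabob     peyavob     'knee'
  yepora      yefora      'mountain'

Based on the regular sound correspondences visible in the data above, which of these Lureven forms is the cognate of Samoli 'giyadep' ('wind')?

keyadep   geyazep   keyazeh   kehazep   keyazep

keyazep

gihut ~ kehut — Samoli g corresponds to Lureven k word-initially before a front vowel.
rided ~ rezed, gihut ~ kehut — Samoli i corresponds to Lureven e after a consonant, before a consonant other than r, m, n, p, b, f, v.
rided ~ rezed — Samoli d corresponds to Lureven z between vowels (before a front vowel).
Applying these to Samoli 'giyadep':
  giyadep → kiyadep   (g→k word-initially before a front vowel)
  kiyadep → keyadep   (i→e after a consonant, before a consonant other than r, m, n, p, b, f, v)
  keyadep → keyazep   (d→z between vowels (before a front vowel))
So the Lureven cognate is 'keyazep'.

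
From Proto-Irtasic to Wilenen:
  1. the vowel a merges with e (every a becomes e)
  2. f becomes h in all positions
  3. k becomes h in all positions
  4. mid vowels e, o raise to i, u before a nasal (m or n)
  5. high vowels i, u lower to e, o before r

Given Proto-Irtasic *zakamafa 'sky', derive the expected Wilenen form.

Wilenen: *zakamafa
  zakamafa → zekemefe   [vowel merger]
  zekemefe → zekemehe   [unconditioned shift]
  zekemehe → zehemehe   [unconditioned shift]
  zehemehe → zehimehe   [pre-nasal raising]
  zehimehe (rule 5 does not apply)
  giving Wilenen zehimehe.

zehimehe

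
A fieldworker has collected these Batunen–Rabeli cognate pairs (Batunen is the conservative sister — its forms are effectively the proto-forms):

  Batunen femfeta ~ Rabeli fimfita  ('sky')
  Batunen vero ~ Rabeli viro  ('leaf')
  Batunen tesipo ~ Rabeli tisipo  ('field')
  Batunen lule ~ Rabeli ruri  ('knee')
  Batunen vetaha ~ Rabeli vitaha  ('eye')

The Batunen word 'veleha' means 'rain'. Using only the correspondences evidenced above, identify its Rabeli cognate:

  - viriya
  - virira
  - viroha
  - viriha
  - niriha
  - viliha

femfeta ~ fimfita, tesipo ~ tisipo — Batunen e corresponds to Rabeli i after a consonant, before a consonant other than r, m, n, p, b, f, v.
lule ~ ruri — Batunen l corresponds to Rabeli r between vowels (before a front vowel).
Applying these to Batunen 'veleha':
  veleha → vileha   (e→i after a consonant, before a consonant other than r, m, n, p, b, f, v)
  vileha → vireha   (l→r between vowels (before a front vowel))
  vireha → viriha   (e→i after a consonant, before a consonant other than r, m, n, p, b, f, v)
So the Rabeli cognate is 'viriha'.

viriha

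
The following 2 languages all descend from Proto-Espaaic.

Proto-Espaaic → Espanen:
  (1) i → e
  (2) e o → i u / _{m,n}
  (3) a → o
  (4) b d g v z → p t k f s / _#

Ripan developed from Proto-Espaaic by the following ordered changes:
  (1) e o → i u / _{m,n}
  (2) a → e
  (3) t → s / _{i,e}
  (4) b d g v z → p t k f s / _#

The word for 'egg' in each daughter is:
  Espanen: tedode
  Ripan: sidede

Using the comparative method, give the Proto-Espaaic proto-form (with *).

Position 1: Espanen has t, Ripan has s. Taking the neighbouring segments as reconstructed: Espanen t can only go back to *t; Ripan s could go back to *t or *s — the one source consistent with every daughter is *t.
Position 4: Espanen has o, Ripan has e. Taking the neighbouring segments as reconstructed: Espanen o could go back to *a or *o; Ripan e could go back to *a or *e — the one source consistent with every daughter is *a.
This points to *tidade. Verify forward in each daughter:
Espanen: *tidade > tedade > tedode  (by vowel merger, vowel merger)
Ripan: start from *tidade.
  rule 1: no change — tidade
  rule 2 (vowel merger): tidade → tidede
  rule 3 (palatalisation): tidede → sidede
  rule 4: no change — sidede
  ⇒ Ripan sidede
No other proto-form is consistent with every reflex, so the reconstruction is *tidade.

*tidade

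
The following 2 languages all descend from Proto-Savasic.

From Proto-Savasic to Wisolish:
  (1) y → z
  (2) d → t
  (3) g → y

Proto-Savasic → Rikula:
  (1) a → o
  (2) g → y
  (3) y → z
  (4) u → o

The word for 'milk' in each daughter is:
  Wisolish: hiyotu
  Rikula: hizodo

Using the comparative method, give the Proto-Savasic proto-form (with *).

Position 6: Wisolish has u, Rikula has o. Wisolish preserves u here (none of its changes turn any other segment into u), so the proto-segment is *u.
Position 3: Wisolish has y, Rikula has z. In Wisolish, y can only continue *g, so the proto-segment is *g.
Position 5: Wisolish has t, Rikula has d. Rikula preserves d here (none of its changes turn any other segment into d), so the proto-segment is *d.
Verify the candidate proto-form against each daughter:
Wisolish: *higodu
  higodu (rule 1 does not apply)
  higodu → higotu   [unconditioned shift]
  higotu → hiyotu   [unconditioned shift]
  giving Wisolish hiyotu.
Rikula: start from *higodu.
  rule 1: no change — higodu
  rule 2 (unconditioned shift): higodu → hiyodu
  rule 3 (unconditioned shift): hiyodu → hizodu
  rule 4 (vowel merger): hizodu → hizodo
  ⇒ Rikula hizodo
Only *higodu yields all of Wisolish hiyotu, Rikula hizodo.

*higodu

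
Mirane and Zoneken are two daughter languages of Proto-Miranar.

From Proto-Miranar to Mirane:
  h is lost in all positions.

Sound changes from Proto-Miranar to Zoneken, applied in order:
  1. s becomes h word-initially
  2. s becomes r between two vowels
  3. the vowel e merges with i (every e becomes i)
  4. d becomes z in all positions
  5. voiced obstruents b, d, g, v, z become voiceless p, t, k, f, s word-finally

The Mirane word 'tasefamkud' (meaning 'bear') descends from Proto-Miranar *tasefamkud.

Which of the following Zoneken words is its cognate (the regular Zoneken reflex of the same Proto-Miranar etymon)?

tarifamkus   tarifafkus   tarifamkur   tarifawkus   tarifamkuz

Zoneken: *tasefamkud
  tasefamkud (rule 1 does not apply)
  tasefamkud → tarefamkud   [rhotacism]
  tarefamkud → tarifamkud   [vowel merger]
  tarifamkud → tarifamkuz   [unconditioned shift]
  tarifamkuz → tarifamkus   [final devoicing]
  giving Zoneken tarifamkus.

tarifamkus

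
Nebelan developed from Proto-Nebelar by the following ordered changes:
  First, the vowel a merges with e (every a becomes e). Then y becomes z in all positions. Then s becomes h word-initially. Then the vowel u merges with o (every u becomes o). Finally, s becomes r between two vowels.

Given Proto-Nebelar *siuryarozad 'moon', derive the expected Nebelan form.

Nebelan: start from *siuryarozad.
  rule 1 (vowel merger): siuryarozad → siuryerozed
  rule 2 (unconditioned shift): siuryerozed → siurzerozed
  rule 3 (debuccalisation): siurzerozed → hiurzerozed
  rule 4 (vowel merger): hiurzerozed → hiorzerozed
  rule 5: no change — hiorzerozed
  ⇒ Nebelan hiorzerozed

hiorzerozed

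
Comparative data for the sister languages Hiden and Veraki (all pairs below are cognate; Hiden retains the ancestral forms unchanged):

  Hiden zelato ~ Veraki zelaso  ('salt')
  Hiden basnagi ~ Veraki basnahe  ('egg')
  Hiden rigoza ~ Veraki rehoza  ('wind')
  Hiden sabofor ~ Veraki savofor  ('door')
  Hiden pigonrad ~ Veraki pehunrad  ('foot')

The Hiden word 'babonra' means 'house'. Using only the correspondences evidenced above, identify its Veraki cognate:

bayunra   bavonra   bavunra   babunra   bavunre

sabofor ~ savofor — Hiden b corresponds to Veraki v between vowels (before a back vowel).
pigonrad ~ pehunrad — Hiden o corresponds to Veraki u after a consonant, before a nasal.
Applying these to Hiden 'babonra':
  babonra → bavonra   (b→v between vowels (before a back vowel))
  bavonra → bavunra   (o→u after a consonant, before a nasal)
So the Veraki cognate is 'bavunra'.

bavunra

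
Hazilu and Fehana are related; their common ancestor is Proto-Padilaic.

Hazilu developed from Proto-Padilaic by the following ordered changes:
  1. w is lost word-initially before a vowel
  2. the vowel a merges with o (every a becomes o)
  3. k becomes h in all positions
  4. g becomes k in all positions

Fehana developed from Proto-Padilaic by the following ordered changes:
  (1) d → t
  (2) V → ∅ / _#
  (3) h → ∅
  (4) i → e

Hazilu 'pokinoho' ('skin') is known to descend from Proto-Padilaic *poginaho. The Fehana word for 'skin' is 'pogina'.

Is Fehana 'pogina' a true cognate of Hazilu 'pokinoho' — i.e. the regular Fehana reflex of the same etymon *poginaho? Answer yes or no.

no

Derive the expected Fehana reflex of *poginaho:
Fehana: *poginaho > poginah > pogina > pogena  (by apocope, h-loss, vowel merger)
The regular Fehana reflex would be 'pogena', but the attested form is 'pogina'. The correspondence is irregular, so they are not cognates (the Fehana form has a different source).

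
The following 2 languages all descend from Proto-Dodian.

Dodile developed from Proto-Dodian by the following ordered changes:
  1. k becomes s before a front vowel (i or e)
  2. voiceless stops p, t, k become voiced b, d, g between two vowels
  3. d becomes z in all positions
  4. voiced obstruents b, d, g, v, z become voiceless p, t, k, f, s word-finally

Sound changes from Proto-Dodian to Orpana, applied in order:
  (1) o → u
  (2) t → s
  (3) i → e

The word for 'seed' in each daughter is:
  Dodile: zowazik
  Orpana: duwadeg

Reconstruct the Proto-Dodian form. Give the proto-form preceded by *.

Position 1: Dodile has z, Orpana has d. Orpana preserves d here (none of its changes turn any other segment into d), so the proto-segment is *d.
Position 7: Dodile has k, Orpana has g. Orpana preserves g here (none of its changes turn any other segment into g), so the proto-segment is *g.
This points to *dowadig. Verify forward in each daughter:
Dodile: start from *dowadig.
  rule 1: no change — dowadig
  rule 2: no change — dowadig
  rule 3 (unconditioned shift): dowadig → zowazig
  rule 4 (final devoicing): zowazig → zowazik
  ⇒ Dodile zowazik
Orpana: start from *dowadig.
  rule 1 (vowel merger): dowadig → duwadig
  rule 2: no change — duwadig
  rule 3 (vowel merger): duwadig → duwadeg
  ⇒ Orpana duwadeg
*dowadig is the unique common source.

*dowadig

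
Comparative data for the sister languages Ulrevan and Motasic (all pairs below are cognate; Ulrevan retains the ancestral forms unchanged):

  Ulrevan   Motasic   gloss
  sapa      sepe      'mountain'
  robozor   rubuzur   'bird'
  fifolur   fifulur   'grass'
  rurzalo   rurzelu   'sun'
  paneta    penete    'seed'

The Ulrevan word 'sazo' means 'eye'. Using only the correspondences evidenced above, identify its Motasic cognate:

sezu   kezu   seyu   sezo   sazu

sezu

rurzalo ~ rurzelu — Ulrevan a corresponds to Motasic e after a consonant, before a consonant other than r, m, n, p, b, f, v.
rurzalo ~ rurzelu — Ulrevan o corresponds to Motasic u word-finally.
Applying these to Ulrevan 'sazo':
  sazo → sezo   (a→e after a consonant, before a consonant other than r, m, n, p, b, f, v)
  sezo → sezu   (o→u word-finally)
So the Motasic cognate is 'sezu'.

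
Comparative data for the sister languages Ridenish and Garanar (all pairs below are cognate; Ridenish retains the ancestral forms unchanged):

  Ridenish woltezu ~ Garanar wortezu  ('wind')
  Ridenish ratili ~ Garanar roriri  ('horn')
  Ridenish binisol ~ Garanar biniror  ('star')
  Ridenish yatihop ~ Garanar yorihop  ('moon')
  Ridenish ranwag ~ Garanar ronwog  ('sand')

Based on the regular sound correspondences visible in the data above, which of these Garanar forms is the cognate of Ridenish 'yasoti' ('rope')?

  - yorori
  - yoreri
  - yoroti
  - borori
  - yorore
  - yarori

yorori

ratili ~ roriri, yatihop ~ yorihop — Ridenish a corresponds to Garanar o after a consonant, before a consonant other than r, m, n, p, b, f, v.
binisol ~ biniror — Ridenish s corresponds to Garanar r between vowels (before a back vowel).
ratili ~ roriri, yatihop ~ yorihop — Ridenish t corresponds to Garanar r between vowels (before a front vowel).
Applying these to Ridenish 'yasoti':
  yasoti → yosoti   (a→o after a consonant, before a consonant other than r, m, n, p, b, f, v)
  yosoti → yoroti   (s→r between vowels (before a back vowel))
  yoroti → yorori   (t→r between vowels (before a front vowel))
So the Garanar cognate is 'yorori'.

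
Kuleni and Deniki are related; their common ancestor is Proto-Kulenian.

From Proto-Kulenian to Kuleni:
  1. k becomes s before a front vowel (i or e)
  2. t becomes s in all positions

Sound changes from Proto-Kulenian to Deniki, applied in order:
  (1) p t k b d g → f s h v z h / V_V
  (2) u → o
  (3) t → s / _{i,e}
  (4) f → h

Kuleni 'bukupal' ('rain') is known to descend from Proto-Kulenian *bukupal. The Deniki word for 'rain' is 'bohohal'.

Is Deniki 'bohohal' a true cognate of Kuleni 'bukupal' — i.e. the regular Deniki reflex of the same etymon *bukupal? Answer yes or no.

Derive the expected Deniki reflex of *bukupal:
Deniki: *bukupal
  bukupal → buhufal   [intervocalic lenition]
  buhufal → bohofal   [vowel merger]
  bohofal (rule 3 does not apply)
  bohofal → bohohal   [unconditioned shift]
  giving Deniki bohohal.
Deniki 'bohohal' matches the regular reflex exactly, so the pair is cognate.

yes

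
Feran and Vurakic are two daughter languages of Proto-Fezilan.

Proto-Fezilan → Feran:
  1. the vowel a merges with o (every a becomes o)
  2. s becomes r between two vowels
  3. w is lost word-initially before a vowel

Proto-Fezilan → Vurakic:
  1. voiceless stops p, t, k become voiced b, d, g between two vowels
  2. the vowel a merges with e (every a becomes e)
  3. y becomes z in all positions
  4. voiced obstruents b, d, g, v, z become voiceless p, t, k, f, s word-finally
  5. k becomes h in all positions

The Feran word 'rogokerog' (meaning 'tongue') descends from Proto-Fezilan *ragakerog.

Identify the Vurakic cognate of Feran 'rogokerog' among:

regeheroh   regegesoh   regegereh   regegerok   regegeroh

Vurakic: *ragakerog > ragagerog > regegerog > regegerok > regegeroh  (by intervocalic voicing, vowel merger, final devoicing, unconditioned shift)
The other candidates each miss or misapply at least one Vurakic change.

regegeroh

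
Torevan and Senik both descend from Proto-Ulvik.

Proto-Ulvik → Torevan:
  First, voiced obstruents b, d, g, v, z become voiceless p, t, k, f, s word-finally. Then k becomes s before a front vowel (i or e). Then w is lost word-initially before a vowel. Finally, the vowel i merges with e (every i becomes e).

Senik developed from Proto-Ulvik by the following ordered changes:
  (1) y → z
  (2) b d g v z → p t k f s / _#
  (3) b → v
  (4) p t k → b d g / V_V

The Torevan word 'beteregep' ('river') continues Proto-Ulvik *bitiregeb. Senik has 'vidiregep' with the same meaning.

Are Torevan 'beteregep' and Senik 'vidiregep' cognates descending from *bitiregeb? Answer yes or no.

Derive the expected Senik reflex of *bitiregeb:
Senik: *bitiregeb > bitiregep > vitiregep > vidiregep  (by final devoicing, unconditioned shift, intervocalic voicing)
Senik 'vidiregep' matches the regular reflex exactly, so the pair is cognate.

yes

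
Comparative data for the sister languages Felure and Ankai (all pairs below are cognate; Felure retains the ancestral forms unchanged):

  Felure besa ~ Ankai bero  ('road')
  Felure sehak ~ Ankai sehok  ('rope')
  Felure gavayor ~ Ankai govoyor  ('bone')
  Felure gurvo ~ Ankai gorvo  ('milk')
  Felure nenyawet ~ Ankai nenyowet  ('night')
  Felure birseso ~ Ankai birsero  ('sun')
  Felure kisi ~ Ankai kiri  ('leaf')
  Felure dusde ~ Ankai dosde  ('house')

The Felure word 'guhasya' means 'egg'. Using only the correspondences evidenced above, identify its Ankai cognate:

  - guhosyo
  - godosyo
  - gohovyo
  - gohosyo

dusde ~ dosde — Felure u corresponds to Ankai o after a consonant, before a consonant other than r, m, n, p, b, f, v.
sehak ~ sehok, gavayor ~ govoyor — Felure a corresponds to Ankai o after a consonant, before a consonant other than r, m, n, p, b, f, v.
besa ~ bero — Felure a corresponds to Ankai o word-finally.
Applying these to Felure 'guhasya':
  guhasya → gohasya   (u→o after a consonant, before a consonant other than r, m, n, p, b, f, v)
  gohasya → gohosya   (a→o after a consonant, before a consonant other than r, m, n, p, b, f, v)
  gohosya → gohosyo   (a→o word-finally)
So the Ankai cognate is 'gohosyo'.

gohosyo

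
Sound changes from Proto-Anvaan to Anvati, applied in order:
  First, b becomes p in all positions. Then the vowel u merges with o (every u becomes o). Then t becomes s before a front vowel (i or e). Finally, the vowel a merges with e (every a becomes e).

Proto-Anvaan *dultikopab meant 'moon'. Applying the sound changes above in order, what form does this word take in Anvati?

Anvati: *dultikopab
  dultikopab → dultikopap   [unconditioned shift]
  dultikopap → doltikopap   [vowel merger]
  doltikopap → dolsikopap   [palatalisation]
  dolsikopap → dolsikopep   [vowel merger]
  giving Anvati dolsikopep.

dolsikopep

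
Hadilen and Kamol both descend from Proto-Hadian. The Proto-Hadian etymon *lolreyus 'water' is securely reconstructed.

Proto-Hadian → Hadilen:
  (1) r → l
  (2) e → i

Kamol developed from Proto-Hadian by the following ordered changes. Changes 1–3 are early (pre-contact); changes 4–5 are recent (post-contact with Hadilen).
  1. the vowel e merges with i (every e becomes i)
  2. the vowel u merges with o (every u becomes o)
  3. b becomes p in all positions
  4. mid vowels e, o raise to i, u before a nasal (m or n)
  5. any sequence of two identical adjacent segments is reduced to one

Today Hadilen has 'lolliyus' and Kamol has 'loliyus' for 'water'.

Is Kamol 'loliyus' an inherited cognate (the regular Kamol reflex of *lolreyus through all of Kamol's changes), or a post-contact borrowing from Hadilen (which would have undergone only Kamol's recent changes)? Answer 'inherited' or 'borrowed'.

borrowed

If inherited, *lolreyus would pass through all of Kamol's changes:
Kamol: *lolreyus > lolriyus > lolriyos  (by vowel merger, vowel merger)
If borrowed from Hadilen 'lolliyus' after the early changes, it would undergo only the recent ones:
  rule 4 (pre-nasal raising): no change (lolliyus)
  rule 5 (degemination): lolliyus → loliyus
  ⇒ as a loan: loliyus
Kamol 'loliyus' matches the loan outcome 'loliyus', not the inherited 'lolriyos' — it skipped the early Kamol changes, so it was borrowed from Hadilen.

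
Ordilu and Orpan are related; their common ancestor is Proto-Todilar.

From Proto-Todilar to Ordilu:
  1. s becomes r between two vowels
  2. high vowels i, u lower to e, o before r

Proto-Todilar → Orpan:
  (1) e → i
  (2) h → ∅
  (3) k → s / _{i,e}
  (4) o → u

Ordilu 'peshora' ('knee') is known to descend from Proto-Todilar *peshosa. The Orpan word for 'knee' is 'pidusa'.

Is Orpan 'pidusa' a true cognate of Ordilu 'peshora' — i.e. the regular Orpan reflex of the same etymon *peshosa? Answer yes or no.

Derive the expected Orpan reflex of *peshosa:
Orpan: *peshosa > pishosa > pisosa > pisusa  (by vowel merger, h-loss, vowel merger)
The regular Orpan reflex would be 'pisusa', but the attested form is 'pidusa'. The correspondence is irregular, so they are not cognates (the Orpan form has a different source).

no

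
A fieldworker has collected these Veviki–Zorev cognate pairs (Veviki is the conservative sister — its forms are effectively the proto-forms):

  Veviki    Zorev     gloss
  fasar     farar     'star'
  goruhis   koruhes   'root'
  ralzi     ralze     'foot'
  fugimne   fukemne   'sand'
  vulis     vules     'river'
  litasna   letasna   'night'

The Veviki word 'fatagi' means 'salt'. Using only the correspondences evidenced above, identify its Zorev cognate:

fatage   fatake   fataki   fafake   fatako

fatake

fugimne ~ fukemne — Veviki g corresponds to Zorev k between vowels (before a front vowel).
ralzi ~ ralze — Veviki i corresponds to Zorev e word-finally.
Applying these to Veviki 'fatagi':
  fatagi → fataki   (g→k between vowels (before a front vowel))
  fataki → fatake   (i→e word-finally)
So the Zorev cognate is 'fatake'.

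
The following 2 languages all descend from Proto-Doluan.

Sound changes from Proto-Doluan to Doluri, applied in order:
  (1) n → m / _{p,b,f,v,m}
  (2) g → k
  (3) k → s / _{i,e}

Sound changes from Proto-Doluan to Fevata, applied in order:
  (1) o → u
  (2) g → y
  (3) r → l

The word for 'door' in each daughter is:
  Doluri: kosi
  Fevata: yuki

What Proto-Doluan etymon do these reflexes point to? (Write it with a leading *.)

Position 1: Doluri has k, Fevata has y. Taking the neighbouring segments as reconstructed: Doluri k could go back to *k or *g; Fevata y could go back to *g or *y — the one source consistent with every daughter is *g.
Position 2: Doluri has o, Fevata has u. Doluri preserves o here (none of its changes turn any other segment into o), so the proto-segment is *o.
Position 3: Doluri has s, Fevata has k. Fevata preserves k here (none of its changes turn any other segment into k), so the proto-segment is *k.
Verify the candidate proto-form against each daughter:
Doluri: *goki
  goki (rule 1 does not apply)
  goki → koki   [unconditioned shift]
  koki → kosi   [palatalisation]
  giving Doluri kosi.
Fevata: start from *goki.
  rule 1 (vowel merger): goki → guki
  rule 2 (unconditioned shift): guki → yuki
  rule 3: no change — yuki
  ⇒ Fevata yuki
No other proto-form is consistent with every reflex, so the reconstruction is *goki.

*goki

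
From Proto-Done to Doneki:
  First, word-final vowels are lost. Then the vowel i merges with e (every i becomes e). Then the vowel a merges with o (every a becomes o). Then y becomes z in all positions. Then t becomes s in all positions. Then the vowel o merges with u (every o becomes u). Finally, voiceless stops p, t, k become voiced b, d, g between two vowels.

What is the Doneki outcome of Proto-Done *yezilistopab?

Doneki: *yezilistopab
  yezilistopab (rule 1 does not apply)
  yezilistopab → yezelestopab   [vowel merger]
  yezelestopab → yezelestopob   [vowel merger]
  yezelestopob → zezelestopob   [unconditioned shift]
  zezelestopob → zezelessopob   [unconditioned shift]
  zezelessopob → zezelessupub   [vowel merger]
  zezelessupub → zezelessubub   [intervocalic voicing]
  giving Doneki zezelessubub.

zezelessubub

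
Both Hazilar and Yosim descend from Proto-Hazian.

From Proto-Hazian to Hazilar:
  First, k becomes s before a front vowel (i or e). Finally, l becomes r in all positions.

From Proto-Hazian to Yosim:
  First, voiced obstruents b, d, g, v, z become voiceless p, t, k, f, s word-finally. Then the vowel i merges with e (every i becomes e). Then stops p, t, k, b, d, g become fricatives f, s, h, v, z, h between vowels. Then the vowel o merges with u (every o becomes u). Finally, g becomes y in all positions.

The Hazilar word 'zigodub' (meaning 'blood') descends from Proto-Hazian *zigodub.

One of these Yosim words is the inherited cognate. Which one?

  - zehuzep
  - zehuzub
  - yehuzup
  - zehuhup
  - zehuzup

zehuzup

Yosim: start from *zigodub.
  rule 1 (final devoicing): zigodub → zigodup
  rule 2 (vowel merger): zigodup → zegodup
  rule 3 (intervocalic lenition): zegodup → zehozup
  rule 4 (vowel merger): zehozup → zehuzup
  rule 5: no change — zehuzup
  ⇒ Yosim zehuzup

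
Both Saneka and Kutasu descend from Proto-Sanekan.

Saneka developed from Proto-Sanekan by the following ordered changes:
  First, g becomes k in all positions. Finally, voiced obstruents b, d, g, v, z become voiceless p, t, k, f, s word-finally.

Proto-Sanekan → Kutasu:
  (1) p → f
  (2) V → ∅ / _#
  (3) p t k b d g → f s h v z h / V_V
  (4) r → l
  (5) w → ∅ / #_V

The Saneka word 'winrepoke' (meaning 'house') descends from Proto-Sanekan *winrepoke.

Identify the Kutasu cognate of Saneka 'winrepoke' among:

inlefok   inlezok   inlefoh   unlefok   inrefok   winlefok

inlefok

Kutasu: start from *winrepoke.
  rule 1 (unconditioned shift): winrepoke → winrefoke
  rule 2 (apocope): winrefoke → winrefok
  rule 3: no change — winrefok
  rule 4 (unconditioned shift): winrefok → winlefok
  rule 5 (glide loss): winlefok → inlefok
  ⇒ Kutasu inlefok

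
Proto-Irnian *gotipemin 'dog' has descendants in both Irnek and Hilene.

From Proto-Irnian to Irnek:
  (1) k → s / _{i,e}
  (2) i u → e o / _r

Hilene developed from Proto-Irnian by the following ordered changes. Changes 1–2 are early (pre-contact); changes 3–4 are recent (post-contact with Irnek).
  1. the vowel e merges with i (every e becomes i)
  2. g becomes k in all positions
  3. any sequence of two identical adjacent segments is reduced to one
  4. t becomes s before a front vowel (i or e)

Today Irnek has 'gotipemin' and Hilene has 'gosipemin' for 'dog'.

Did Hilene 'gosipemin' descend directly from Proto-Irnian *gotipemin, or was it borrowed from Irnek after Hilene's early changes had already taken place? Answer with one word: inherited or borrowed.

borrowed

If inherited, *gotipemin would pass through all of Hilene's changes:
Hilene: *gotipemin
  gotipemin → gotipimin   [vowel merger]
  gotipimin → kotipimin   [unconditioned shift]
  kotipimin (rule 3 does not apply)
  kotipimin → kosipimin   [palatalisation]
  giving Hilene kosipimin.
If borrowed from Irnek 'gotipemin' after the early changes, it would undergo only the recent ones:
  rule 3 (degemination): no change (gotipemin)
  rule 4 (palatalisation): gotipemin → gosipemin
  ⇒ as a loan: gosipemin
Hilene 'gosipemin' matches the loan outcome 'gosipemin', not the inherited 'kosipimin' — it skipped the early Hilene changes, so it was borrowed from Irnek.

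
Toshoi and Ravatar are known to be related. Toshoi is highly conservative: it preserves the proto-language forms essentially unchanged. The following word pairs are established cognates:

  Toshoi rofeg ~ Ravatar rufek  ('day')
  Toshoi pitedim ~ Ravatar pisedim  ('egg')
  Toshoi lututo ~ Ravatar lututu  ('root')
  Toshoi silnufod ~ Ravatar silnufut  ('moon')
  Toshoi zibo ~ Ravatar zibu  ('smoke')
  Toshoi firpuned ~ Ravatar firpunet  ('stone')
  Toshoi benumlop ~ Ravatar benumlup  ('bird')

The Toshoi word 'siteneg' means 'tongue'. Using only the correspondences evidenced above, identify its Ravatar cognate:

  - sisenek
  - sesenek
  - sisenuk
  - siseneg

pitedim ~ pisedim — Toshoi t corresponds to Ravatar s between vowels (before a front vowel).
rofeg ~ rufek — Toshoi g corresponds to Ravatar k word-finally.
Applying these to Toshoi 'siteneg':
  siteneg → siseneg   (t→s between vowels (before a front vowel))
  siseneg → sisenek   (g→k word-finally)
So the Ravatar cognate is 'sisenek'.

sisenek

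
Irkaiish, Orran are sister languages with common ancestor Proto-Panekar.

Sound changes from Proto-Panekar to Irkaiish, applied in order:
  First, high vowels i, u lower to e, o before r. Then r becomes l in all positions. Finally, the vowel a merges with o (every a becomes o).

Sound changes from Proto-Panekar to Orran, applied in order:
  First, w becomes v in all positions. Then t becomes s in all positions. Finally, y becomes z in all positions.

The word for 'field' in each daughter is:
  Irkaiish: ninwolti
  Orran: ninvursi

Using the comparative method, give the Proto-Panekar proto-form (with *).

*ninwurti

Position 6: Irkaiish has l, Orran has r. Orran preserves r here (none of its changes turn any other segment into r), so the proto-segment is *r.
Position 4: Irkaiish has w, Orran has v. Irkaiish preserves w here (none of its changes turn any other segment into w), so the proto-segment is *w.
Verify the candidate proto-form against each daughter:
Irkaiish: *ninwurti
  ninwurti → ninworti   [pre-rhotic lowering]
  ninworti → ninwolti   [unconditioned shift]
  ninwolti (rule 3 does not apply)
  giving Irkaiish ninwolti.
Orran: *ninwurti > ninvurti > ninvursi  (by unconditioned shift, unconditioned shift)
*ninwurti is the unique common source.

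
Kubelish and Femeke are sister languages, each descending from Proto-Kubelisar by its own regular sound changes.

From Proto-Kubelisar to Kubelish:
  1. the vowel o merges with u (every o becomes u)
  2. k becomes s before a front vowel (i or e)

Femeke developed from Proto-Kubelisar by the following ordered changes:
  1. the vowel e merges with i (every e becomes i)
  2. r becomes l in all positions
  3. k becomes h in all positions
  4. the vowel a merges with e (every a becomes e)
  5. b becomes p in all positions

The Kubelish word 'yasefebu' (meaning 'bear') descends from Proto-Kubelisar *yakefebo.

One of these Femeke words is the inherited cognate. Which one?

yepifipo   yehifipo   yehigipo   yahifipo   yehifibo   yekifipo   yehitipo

yehifipo

Femeke: start from *yakefebo.
  rule 1 (vowel merger): yakefebo → yakifibo
  rule 2: no change — yakifibo
  rule 3 (unconditioned shift): yakifibo → yahifibo
  rule 4 (vowel merger): yahifibo → yehifibo
  rule 5 (unconditioned shift): yehifibo → yehifipo
  ⇒ Femeke yehifipo
Only 'yehifipo' matches the regular Femeke development of *yakefebo.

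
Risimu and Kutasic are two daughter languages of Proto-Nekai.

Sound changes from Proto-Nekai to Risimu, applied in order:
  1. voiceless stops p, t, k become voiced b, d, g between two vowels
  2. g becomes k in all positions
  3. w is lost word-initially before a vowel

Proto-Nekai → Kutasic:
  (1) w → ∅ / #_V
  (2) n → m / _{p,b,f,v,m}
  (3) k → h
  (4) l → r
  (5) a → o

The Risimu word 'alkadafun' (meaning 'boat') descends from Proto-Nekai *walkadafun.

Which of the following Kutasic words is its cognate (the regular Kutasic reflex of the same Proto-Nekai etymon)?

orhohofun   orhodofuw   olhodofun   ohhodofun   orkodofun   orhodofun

orhodofun

Kutasic: start from *walkadafun.
  rule 1 (glide loss): walkadafun → alkadafun
  rule 2: no change — alkadafun
  rule 3 (unconditioned shift): alkadafun → alhadafun
  rule 4 (unconditioned shift): alhadafun → arhadafun
  rule 5 (vowel merger): arhadafun → orhodofun
  ⇒ Kutasic orhodofun
Among the options, 'orhodofun' alone shows every Kutasic change applied in order.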